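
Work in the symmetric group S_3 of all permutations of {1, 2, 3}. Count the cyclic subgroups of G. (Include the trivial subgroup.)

5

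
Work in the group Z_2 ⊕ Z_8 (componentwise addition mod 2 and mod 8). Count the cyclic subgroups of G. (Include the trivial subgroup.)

8

A cyclic subgroup of order d is generated by each of its φ(d) elements of order d, so the cyclic subgroups of order d number (#elements of order d)/φ(d).
Cyclic subgroups by order — order 1: 1; order 2: 3; order 4: 2; order 8: 2.
Total: 8.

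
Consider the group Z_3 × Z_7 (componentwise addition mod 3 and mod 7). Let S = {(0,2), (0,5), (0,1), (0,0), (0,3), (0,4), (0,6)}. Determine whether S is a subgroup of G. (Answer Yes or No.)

|S| = 7 divides |G| = 21, consistent with Lagrange.
S contains the identity, every element's inverse is in S, and S is closed under +: it is a subgroup.
In fact S = ⟨(0,1)⟩.

Yes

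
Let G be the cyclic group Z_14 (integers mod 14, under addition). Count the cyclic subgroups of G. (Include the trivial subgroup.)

Each element a generates a cyclic subgroup ⟨a⟩; distinct elements may generate the same one (a cyclic group of order d has φ(d) generators).
Cyclic subgroups by order — order 1: 1; order 2: 1; order 7: 1; order 14: 1.
Total: 4.

4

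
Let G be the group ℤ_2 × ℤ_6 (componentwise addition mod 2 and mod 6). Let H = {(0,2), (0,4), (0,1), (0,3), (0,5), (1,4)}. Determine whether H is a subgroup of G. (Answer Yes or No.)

The identity (0,0) ∉ H, so H is not a subgroup.

No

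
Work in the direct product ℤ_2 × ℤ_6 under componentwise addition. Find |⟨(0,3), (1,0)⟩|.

|⟨(0,3)⟩| = 2 and |⟨(1,0)⟩| = 2, so |H| is a multiple of lcm(2, 2) = 2 and divides |G| = 12.
Closing under the operation: H = {(0,0), (0,3), (1,0), (1,3)}, so |H| = 4.

4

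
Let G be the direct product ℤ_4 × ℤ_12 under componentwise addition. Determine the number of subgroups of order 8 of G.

3

|G| = 48 and 8 | 48, so subgroups of order 8 are possible by Lagrange.
The subgroups of order 8 are: {(0,0), (0,3), (0,6), (0,9), (2,0), (2,3), (2,6), (2,9)}; {(0,0), (0,6), (1,0), (1,6), (2,0), (2,6), (3,0), (3,6)}; {(0,0), (0,6), (1,3), (1,9), (2,0), (2,6), (3,3), (3,9)}.
So G has 3 subgroups of order 8.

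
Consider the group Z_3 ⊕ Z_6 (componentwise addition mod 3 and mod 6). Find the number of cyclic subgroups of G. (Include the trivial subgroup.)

10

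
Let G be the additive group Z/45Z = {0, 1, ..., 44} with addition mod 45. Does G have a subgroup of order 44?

44 does not divide |G| = 45, so by Lagrange no subgroup of order 44 exists.

No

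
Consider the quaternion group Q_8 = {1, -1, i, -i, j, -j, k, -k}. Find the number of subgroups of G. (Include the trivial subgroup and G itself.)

|G| = 8, so by Lagrange every subgroup order divides 8. Divisors: 1, 2, 4, 8.
Subgroups by order — order 1: 1; order 2: 1; order 4: 3; order 8: 1.
Total: 1 + 1 + 3 + 1 = 6.

6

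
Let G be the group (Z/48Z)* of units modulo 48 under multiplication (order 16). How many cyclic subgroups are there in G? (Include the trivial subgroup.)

Each element a generates a cyclic subgroup ⟨a⟩; distinct elements may generate the same one (a cyclic group of order d has φ(d) generators).
Cyclic subgroups by order — order 1: 1; order 2: 7; order 4: 4.
Total: 12.

12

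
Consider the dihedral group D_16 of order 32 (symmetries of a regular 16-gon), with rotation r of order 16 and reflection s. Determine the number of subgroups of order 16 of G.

3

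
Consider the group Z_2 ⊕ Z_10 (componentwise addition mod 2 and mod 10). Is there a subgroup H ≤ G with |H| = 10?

10 | 20. A subgroup of order 10 is {(0,0), (0,1), (0,2), (0,3), (0,4), (0,5), (0,6), (0,7), (0,8), (0,9)}.

Yes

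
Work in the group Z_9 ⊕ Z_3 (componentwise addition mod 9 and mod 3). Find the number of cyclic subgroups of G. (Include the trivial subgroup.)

Group the elements of G by the cyclic subgroup they generate; each cyclic subgroup of order d accounts for φ(d) elements.
Cyclic subgroups by order — order 1: 1; order 3: 4; order 9: 3.
Total: 8.

8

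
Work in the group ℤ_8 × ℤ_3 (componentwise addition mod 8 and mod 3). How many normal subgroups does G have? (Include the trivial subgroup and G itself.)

8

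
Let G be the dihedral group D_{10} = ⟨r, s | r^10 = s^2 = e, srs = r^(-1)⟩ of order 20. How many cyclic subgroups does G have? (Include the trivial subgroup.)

Group the elements of G by the cyclic subgroup they generate; each cyclic subgroup of order d accounts for φ(d) elements.
Cyclic subgroups by order — order 1: 1; order 2: 11; order 5: 1; order 10: 1.
Total: 14.

14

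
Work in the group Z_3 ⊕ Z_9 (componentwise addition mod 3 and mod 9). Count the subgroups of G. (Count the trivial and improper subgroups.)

10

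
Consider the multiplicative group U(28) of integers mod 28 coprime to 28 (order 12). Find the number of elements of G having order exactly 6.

6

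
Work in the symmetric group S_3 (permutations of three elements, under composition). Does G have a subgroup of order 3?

Yes

3 | 6. A subgroup of order 3 is {e, (1 2 3), (1 3 2)}.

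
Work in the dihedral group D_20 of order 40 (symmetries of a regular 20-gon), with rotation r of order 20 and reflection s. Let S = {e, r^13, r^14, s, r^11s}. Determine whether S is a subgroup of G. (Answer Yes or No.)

No

r^13 ∈ S but its inverse r^7 ∉ S, so S is not a subgroup.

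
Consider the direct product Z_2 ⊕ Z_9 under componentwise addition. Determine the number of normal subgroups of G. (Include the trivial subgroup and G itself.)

6

G is abelian, so every subgroup is normal.
G has 6 subgroups in total, hence 6 normal subgroups.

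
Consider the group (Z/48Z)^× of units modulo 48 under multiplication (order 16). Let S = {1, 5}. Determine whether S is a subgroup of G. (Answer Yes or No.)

No

5 ∈ S but its inverse 29 ∉ S, so S is not a subgroup.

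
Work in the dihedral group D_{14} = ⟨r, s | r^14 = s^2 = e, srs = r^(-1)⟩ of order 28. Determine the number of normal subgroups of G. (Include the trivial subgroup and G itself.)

7

G has 28 subgroups. Checking conjugation-invariance by order — order 1: 1/1 normal; order 2: 1/15 normal; order 4: 0/7 normal; order 7: 1/1 normal; order 14: 3/3 normal; order 28: 1/1 normal.
Total normal subgroups: 7.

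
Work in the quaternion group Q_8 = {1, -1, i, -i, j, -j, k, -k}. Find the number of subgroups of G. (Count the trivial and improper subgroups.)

6

|G| = 8, so by Lagrange every subgroup order divides 8. Divisors: 1, 2, 4, 8.
Subgroups by order — order 1: 1; order 2: 1; order 4: 3; order 8: 1.
Total: 1 + 1 + 3 + 1 = 6.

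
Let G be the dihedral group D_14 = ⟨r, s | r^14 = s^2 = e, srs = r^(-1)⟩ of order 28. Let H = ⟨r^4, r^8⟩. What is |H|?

7

|⟨r^4⟩| = 7 and |⟨r^8⟩| = 7, so |H| is a multiple of lcm(7, 7) = 7 and divides |G| = 28.
Closing under the operation: H = {e, r^2, r^4, r^6, r^8, r^10, r^12}, so |H| = 7.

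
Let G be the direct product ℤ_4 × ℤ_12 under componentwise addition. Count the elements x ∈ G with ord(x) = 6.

6

An element (a,b) has order lcm(ord(a), ord(b)); count pairs with lcm equal to 6.
Enumerating gives 6 such elements.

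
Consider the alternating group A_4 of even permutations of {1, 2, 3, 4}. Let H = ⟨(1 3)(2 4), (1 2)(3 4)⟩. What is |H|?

4

|⟨(1 3)(2 4)⟩| = 2 and |⟨(1 2)(3 4)⟩| = 2, so |H| is a multiple of lcm(2, 2) = 2 and divides |G| = 12.
Closing under the operation: H = {e, (1 2)(3 4), (1 3)(2 4), (1 4)(2 3)}, so |H| = 4.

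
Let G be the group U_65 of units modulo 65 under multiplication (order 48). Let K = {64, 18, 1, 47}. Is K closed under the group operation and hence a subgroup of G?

Yes

|K| = 4 divides |G| = 48, consistent with Lagrange.
K contains the identity, every element's inverse is in K, and K is closed under ·: it is a subgroup.
In fact K = ⟨18⟩.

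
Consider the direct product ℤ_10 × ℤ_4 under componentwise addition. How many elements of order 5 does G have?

4

An element (a,b) has order lcm(ord(a), ord(b)); count pairs with lcm equal to 5.
Enumerating gives 4 such elements.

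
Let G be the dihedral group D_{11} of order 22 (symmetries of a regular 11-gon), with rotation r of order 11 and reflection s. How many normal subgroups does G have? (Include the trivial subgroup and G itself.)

G has 14 subgroups. Checking conjugation-invariance by order — order 1: 1/1 normal; order 2: 0/11 normal; order 11: 1/1 normal; order 22: 1/1 normal.
Total normal subgroups: 3.

3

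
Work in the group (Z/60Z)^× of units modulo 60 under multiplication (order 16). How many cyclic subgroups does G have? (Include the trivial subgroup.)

12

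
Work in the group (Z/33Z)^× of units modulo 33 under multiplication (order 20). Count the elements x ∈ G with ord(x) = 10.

Enumerating element orders in G gives 12 elements of order 10.

12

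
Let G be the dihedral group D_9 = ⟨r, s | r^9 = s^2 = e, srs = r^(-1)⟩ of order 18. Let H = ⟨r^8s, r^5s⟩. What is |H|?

6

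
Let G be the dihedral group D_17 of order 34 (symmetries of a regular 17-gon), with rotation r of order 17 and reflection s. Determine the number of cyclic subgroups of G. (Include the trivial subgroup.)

Group the elements of G by the cyclic subgroup they generate; each cyclic subgroup of order d accounts for φ(d) elements.
Cyclic subgroups by order — order 1: 1; order 2: 17; order 17: 1.
Total: 19.

19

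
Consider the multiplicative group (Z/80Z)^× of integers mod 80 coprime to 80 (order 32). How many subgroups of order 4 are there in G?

19

|G| = 32 and 4 | 32, so subgroups of order 4 are possible by Lagrange.
The subgroups of order 4 are: {1, 11, 41, 51}; {1, 9, 13, 37}; {1, 17, 33, 49}; {1, 19, 41, 59}; … (19 in all).
So G has 19 subgroups of order 4.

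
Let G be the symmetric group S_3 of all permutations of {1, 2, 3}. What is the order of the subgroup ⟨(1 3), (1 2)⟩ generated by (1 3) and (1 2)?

|⟨(1 3)⟩| = 2 and |⟨(1 2)⟩| = 2, so |H| is a multiple of lcm(2, 2) = 2 and divides |G| = 6.
Closing {(1 3), (1 2)} under the group operation gives all of G, so |H| = 6.

6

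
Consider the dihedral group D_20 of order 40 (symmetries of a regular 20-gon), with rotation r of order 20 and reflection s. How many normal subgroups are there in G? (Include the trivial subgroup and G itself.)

9

G has 48 subgroups. Checking conjugation-invariance by order — order 1: 1/1 normal; order 2: 1/21 normal; order 4: 1/11 normal; order 5: 1/1 normal; order 8: 0/5 normal; order 10: 1/5 normal; order 20: 3/3 normal; order 40: 1/1 normal.
Total normal subgroups: 9.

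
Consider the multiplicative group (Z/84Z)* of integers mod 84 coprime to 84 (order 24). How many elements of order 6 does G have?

Enumerating element orders in G gives 14 elements of order 6.

14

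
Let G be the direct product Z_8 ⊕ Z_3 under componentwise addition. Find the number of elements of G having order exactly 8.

4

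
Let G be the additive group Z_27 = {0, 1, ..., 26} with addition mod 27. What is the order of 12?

In Z_27, the order of an element a is n/gcd(a, n).
gcd(12, 27) = 3, so |⟨12⟩| = 27/3 = 9.

9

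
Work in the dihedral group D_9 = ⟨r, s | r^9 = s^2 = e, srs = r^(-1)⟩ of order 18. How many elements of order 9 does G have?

6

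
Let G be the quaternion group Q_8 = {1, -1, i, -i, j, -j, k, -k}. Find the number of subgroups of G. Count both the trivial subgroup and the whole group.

|G| = 8, so by Lagrange every subgroup order divides 8. Divisors: 1, 2, 4, 8.
Subgroups by order — order 1: 1; order 2: 1; order 4: 3; order 8: 1.
Total: 1 + 1 + 3 + 1 = 6.

6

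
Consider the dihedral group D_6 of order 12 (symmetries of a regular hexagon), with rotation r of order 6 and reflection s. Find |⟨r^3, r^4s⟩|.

|⟨r^3⟩| = 2 and |⟨r^4s⟩| = 2, so |H| is a multiple of lcm(2, 2) = 2 and divides |G| = 12.
Closing under the operation: H = {e, r^3, rs, r^4s}, so |H| = 4.

4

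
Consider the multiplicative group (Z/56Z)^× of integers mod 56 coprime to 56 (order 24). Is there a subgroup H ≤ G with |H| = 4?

4 | 24. A subgroup of order 4 is {1, 13, 15, 27}.

Yes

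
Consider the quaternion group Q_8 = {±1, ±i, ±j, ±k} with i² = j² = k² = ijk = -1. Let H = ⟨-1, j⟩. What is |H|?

4

|⟨-1⟩| = 2 and |⟨j⟩| = 4, so |H| is a multiple of lcm(2, 4) = 4 and divides |G| = 8.
Closing under the operation: H = {1, -1, j, -j}, so |H| = 4.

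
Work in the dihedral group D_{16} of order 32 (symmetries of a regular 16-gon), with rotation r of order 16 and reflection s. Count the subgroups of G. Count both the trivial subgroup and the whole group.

|G| = 32, so by Lagrange every subgroup order divides 32. Divisors: 1, 2, 4, 8, 16, 32.
Subgroups by order — order 1: 1; order 2: 17; order 4: 9; order 8: 5; order 16: 3; order 32: 1.
Total: 1 + 17 + 9 + 5 + 3 + 1 = 36.

36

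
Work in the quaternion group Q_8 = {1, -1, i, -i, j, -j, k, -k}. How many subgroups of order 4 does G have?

3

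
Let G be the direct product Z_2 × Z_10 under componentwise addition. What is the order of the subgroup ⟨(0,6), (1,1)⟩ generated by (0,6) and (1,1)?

|⟨(0,6)⟩| = 5 and |⟨(1,1)⟩| = 10, so |H| is a multiple of lcm(5, 10) = 10 and divides |G| = 20.
Closing under the operation: H = {(0,0), (0,2), (0,4), (0,6), (0,8), (1,1), (1,3), (1,5), (1,7), (1,9)}, so |H| = 10.

10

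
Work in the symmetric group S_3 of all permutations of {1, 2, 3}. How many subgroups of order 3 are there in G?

1

|G| = 6 and 3 | 6, so subgroups of order 3 are possible by Lagrange.
The subgroups of order 3 are: {e, (1 2 3), (1 3 2)}.
So G has 1 subgroup of order 3.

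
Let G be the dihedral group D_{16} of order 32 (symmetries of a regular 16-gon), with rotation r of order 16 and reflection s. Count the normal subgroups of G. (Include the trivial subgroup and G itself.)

G has 36 subgroups. Checking conjugation-invariance by order — order 1: 1/1 normal; order 2: 1/17 normal; order 4: 1/9 normal; order 8: 1/5 normal; order 16: 3/3 normal; order 32: 1/1 normal.
Total normal subgroups: 8.

8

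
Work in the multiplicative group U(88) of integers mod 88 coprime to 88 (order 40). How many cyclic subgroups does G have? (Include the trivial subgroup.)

16

Each element a generates a cyclic subgroup ⟨a⟩; distinct elements may generate the same one (a cyclic group of order d has φ(d) generators).
Cyclic subgroups by order — order 1: 1; order 2: 7; order 5: 1; order 10: 7.
Total: 16.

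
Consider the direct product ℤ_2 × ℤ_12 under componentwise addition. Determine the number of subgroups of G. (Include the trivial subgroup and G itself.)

16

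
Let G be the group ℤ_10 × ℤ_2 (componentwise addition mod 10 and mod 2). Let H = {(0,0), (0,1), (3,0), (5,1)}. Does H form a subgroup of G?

No

(3,0) ∈ H but its inverse (7,0) ∉ H, so H is not a subgroup.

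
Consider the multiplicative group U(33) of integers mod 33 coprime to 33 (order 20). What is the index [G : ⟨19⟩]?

|⟨19⟩| = 10 and |G| = 20.
By Lagrange, [G : H] = |G|/|H| = 20/10 = 2.

2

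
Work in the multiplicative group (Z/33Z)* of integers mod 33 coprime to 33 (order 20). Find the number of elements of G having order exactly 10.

Enumerating element orders in G gives 12 elements of order 10.

12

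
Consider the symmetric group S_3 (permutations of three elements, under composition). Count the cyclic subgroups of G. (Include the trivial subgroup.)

A cyclic subgroup of order d is generated by each of its φ(d) elements of order d, so the cyclic subgroups of order d number (#elements of order d)/φ(d).
Cyclic subgroups by order — order 1: 1; order 2: 3; order 3: 1.
Total: 5.

5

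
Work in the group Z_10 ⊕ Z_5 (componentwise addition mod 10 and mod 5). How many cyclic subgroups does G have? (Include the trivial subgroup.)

14

Each element a generates a cyclic subgroup ⟨a⟩; distinct elements may generate the same one (a cyclic group of order d has φ(d) generators).
Cyclic subgroups by order — order 1: 1; order 2: 1; order 5: 6; order 10: 6.
Total: 14.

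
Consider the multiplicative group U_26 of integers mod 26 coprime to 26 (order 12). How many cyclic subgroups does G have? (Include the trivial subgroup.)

Each element a generates a cyclic subgroup ⟨a⟩; distinct elements may generate the same one (a cyclic group of order d has φ(d) generators).
Cyclic subgroups by order — order 1: 1; order 2: 1; order 3: 1; order 4: 1; order 6: 1; order 12: 1.
Total: 6.

6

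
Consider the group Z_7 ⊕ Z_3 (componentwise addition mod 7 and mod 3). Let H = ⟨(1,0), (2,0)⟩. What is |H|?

|⟨(1,0)⟩| = 7 and |⟨(2,0)⟩| = 7, so |H| is a multiple of lcm(7, 7) = 7 and divides |G| = 21.
Closing under the operation: H = {(0,0), (1,0), (2,0), (3,0), (4,0), (5,0), (6,0)}, so |H| = 7.

7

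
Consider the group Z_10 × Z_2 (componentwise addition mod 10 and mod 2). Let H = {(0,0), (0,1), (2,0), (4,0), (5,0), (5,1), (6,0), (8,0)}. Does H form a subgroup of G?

No

|H| = 8 does not divide |G| = 20, so by Lagrange H is not a subgroup.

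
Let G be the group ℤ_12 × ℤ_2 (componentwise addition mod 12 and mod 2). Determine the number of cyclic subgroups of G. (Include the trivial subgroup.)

Group the elements of G by the cyclic subgroup they generate; each cyclic subgroup of order d accounts for φ(d) elements.
Cyclic subgroups by order — order 1: 1; order 2: 3; order 3: 1; order 4: 2; order 6: 3; order 12: 2.
Total: 12.

12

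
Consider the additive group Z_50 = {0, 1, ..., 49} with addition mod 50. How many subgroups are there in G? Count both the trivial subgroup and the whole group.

A cyclic group of order 50 has exactly one subgroup for each divisor of 50.
Divisors of 50: 1, 2, 5, 10, 25, 50.
So Z_50 has 6 subgroups.

6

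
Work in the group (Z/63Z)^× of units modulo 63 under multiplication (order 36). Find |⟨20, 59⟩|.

18

|⟨20⟩| = 6 and |⟨59⟩| = 6, so |H| is a multiple of lcm(6, 6) = 6 and divides |G| = 36.
Closing under the operation: H = {1, 4, 5, 16, 17, 20, 22, 25, 26, 37, 38, 41, 43, 46, 47, 58, 59, 62}, so |H| = 18.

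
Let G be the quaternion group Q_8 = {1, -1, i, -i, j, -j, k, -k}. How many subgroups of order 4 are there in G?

3

|G| = 8 and 4 | 8, so subgroups of order 4 are possible by Lagrange.
The subgroups of order 4 are: {1, -1, i, -i}; {1, -1, j, -j}; {1, -1, k, -k}.
So G has 3 subgroups of order 4.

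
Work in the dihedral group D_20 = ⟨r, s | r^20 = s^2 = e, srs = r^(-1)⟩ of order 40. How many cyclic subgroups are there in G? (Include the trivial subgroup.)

Group the elements of G by the cyclic subgroup they generate; each cyclic subgroup of order d accounts for φ(d) elements.
Cyclic subgroups by order — order 1: 1; order 2: 21; order 4: 1; order 5: 1; order 10: 1; order 20: 1.
Total: 26.

26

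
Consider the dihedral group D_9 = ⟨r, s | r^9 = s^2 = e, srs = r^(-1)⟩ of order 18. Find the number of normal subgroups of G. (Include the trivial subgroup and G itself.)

4

G has 16 subgroups. Checking conjugation-invariance by order — order 1: 1/1 normal; order 2: 0/9 normal; order 3: 1/1 normal; order 6: 0/3 normal; order 9: 1/1 normal; order 18: 1/1 normal.
Total normal subgroups: 4.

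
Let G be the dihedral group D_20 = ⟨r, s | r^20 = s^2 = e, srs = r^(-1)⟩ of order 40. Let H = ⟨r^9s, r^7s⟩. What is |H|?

20

|⟨r^9s⟩| = 2 and |⟨r^7s⟩| = 2, so |H| is a multiple of lcm(2, 2) = 2 and divides |G| = 40.
Closing under the operation: H = {e, r^2, r^4, r^6, r^8, r^10, r^12, r^14, r^16, r^18, rs, r^3s, r^5s, r^7s, r^9s, r^11s, r^13s, r^15s, r^17s, r^19s}, so |H| = 20.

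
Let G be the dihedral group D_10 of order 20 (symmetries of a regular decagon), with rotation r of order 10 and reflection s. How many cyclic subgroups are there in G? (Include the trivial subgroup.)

14

A cyclic subgroup of order d is generated by each of its φ(d) elements of order d, so the cyclic subgroups of order d number (#elements of order d)/φ(d).
Cyclic subgroups by order — order 1: 1; order 2: 11; order 5: 1; order 10: 1.
Total: 14.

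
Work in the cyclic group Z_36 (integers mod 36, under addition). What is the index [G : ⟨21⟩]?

3

|⟨21⟩| = 12 and |G| = 36.
By Lagrange, [G : H] = |G|/|H| = 36/12 = 3.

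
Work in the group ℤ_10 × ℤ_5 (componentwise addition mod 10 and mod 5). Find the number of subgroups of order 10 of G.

6

|G| = 50 and 10 | 50, so subgroups of order 10 are possible by Lagrange.
The subgroups of order 10 are: {(0,0), (0,1), (0,2), (0,3), (0,4), (5,0), (5,1), (5,2), (5,3), (5,4)}; {(0,0), (1,0), (2,0), (3,0), (4,0), (5,0), (6,0), (7,0), (8,0), (9,0)}; {(0,0), (1,1), (2,2), (3,3), (4,4), (5,0), (6,1), (7,2), (8,3), (9,4)}; {(0,0), (1,2), (2,4), (3,1), (4,3), (5,0), (6,2), (7,4), (8,1), (9,3)}; … (6 in all).
So G has 6 subgroups of order 10.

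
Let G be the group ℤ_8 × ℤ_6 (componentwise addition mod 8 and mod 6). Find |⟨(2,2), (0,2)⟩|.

|⟨(2,2)⟩| = 12 and |⟨(0,2)⟩| = 3, so |H| is a multiple of lcm(12, 3) = 12 and divides |G| = 48.
Closing under the operation: H = {(0,0), (0,2), (0,4), (2,0), (2,2), (2,4), (4,0), (4,2), (4,4), (6,0), (6,2), (6,4)}, so |H| = 12.

12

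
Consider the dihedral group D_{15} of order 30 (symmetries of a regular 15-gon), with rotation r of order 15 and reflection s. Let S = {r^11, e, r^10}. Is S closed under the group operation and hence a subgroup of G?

No

r^11 ∈ S but its inverse r^4 ∉ S, so S is not a subgroup.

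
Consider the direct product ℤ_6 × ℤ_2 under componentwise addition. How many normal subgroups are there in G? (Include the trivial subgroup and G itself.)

10

G is abelian, so every subgroup is normal.
G has 10 subgroups in total, hence 10 normal subgroups.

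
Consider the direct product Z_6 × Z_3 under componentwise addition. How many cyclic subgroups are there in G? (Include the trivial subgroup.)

10

Each element a generates a cyclic subgroup ⟨a⟩; distinct elements may generate the same one (a cyclic group of order d has φ(d) generators).
Cyclic subgroups by order — order 1: 1; order 2: 1; order 3: 4; order 6: 4.
Total: 10.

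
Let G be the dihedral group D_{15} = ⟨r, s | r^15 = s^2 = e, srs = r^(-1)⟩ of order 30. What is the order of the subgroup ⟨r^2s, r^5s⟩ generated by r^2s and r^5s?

10

|⟨r^2s⟩| = 2 and |⟨r^5s⟩| = 2, so |H| is a multiple of lcm(2, 2) = 2 and divides |G| = 30.
Closing under the operation: H = {e, r^3, r^6, r^9, r^12, r^2s, r^5s, r^8s, r^11s, r^14s}, so |H| = 10.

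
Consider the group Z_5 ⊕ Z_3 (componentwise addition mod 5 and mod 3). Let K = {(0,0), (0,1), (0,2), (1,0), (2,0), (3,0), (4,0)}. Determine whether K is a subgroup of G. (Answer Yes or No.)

|K| = 7 does not divide |G| = 15, so by Lagrange K is not a subgroup.

No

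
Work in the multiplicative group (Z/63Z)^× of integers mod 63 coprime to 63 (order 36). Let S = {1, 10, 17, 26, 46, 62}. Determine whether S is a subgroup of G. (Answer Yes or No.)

No

10 ∈ S but its inverse 19 ∉ S, so S is not a subgroup.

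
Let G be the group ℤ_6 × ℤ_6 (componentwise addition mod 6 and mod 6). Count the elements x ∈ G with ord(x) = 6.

An element (a,b) has order lcm(ord(a), ord(b)); count pairs with lcm equal to 6.
Enumerating gives 24 such elements.

24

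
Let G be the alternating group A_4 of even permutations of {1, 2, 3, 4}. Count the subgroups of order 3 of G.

4

|G| = 12 and 3 | 12, so subgroups of order 3 are possible by Lagrange.
The subgroups of order 3 are: {e, (1 2 3), (1 3 2)}; {e, (1 2 4), (1 4 2)}; {e, (1 3 4), (1 4 3)}; {e, (2 3 4), (2 4 3)}.
So G has 4 subgroups of order 3.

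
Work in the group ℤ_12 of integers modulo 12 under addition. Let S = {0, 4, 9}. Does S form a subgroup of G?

No

9 ∈ S but its inverse 3 ∉ S, so S is not a subgroup.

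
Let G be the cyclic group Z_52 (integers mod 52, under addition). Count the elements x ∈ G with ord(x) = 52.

In a cyclic group of order 52, the number of elements of order d (for d | 52) is φ(d).
φ(52) = 24.

24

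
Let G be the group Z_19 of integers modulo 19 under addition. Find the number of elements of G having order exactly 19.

18

In a cyclic group of order 19, the number of elements of order d (for d | 19) is φ(d).
φ(19) = 18.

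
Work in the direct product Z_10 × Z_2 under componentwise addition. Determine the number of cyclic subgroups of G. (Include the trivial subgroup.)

Group the elements of G by the cyclic subgroup they generate; each cyclic subgroup of order d accounts for φ(d) elements.
Cyclic subgroups by order — order 1: 1; order 2: 3; order 5: 1; order 10: 3.
Total: 8.

8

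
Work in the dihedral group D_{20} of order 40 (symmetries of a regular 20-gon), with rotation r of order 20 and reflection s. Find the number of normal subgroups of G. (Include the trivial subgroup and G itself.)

9

G has 48 subgroups. Checking conjugation-invariance by order — order 1: 1/1 normal; order 2: 1/21 normal; order 4: 1/11 normal; order 5: 1/1 normal; order 8: 0/5 normal; order 10: 1/5 normal; order 20: 3/3 normal; order 40: 1/1 normal.
Total normal subgroups: 9.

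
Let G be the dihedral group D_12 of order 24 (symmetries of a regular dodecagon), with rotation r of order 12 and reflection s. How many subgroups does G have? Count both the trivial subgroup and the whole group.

|G| = 24, so by Lagrange every subgroup order divides 24. Divisors: 1, 2, 3, 4, 6, 8, 12, 24.
Subgroups by order — order 1: 1; order 2: 13; order 3: 1; order 4: 7; order 6: 5; order 8: 3; order 12: 3; order 24: 1.
Total: 1 + 13 + 1 + 7 + 5 + 3 + 3 + 1 = 34.

34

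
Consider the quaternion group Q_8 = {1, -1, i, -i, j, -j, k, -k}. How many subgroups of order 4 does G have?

3

|G| = 8 and 4 | 8, so subgroups of order 4 are possible by Lagrange.
The subgroups of order 4 are: {1, -1, i, -i}; {1, -1, j, -j}; {1, -1, k, -k}.
So G has 3 subgroups of order 4.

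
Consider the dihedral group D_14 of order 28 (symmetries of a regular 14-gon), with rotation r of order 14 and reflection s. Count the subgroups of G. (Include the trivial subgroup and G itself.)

|G| = 28, so by Lagrange every subgroup order divides 28. Divisors: 1, 2, 4, 7, 14, 28.
Subgroups by order — order 1: 1; order 2: 15; order 4: 7; order 7: 1; order 14: 3; order 28: 1.
Total: 1 + 15 + 7 + 1 + 3 + 1 = 28.

28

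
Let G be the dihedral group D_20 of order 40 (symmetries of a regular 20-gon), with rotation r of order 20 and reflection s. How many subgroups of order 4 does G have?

|G| = 40 and 4 | 40, so subgroups of order 4 are possible by Lagrange.
The subgroups of order 4 are: {e, r^10, s, r^10s}; {e, r^10, rs, r^11s}; {e, r^10, r^2s, r^12s}; {e, r^10, r^3s, r^13s}; … (11 in all).
So G has 11 subgroups of order 4.

11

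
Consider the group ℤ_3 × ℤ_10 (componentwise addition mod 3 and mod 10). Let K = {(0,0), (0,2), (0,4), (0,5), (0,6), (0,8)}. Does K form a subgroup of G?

Closure fails: (0,2) + (0,5) = (0,7) ∉ K. So K is not a subgroup.

No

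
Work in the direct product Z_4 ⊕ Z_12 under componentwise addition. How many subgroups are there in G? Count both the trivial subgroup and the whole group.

|G| = 48, so by Lagrange every subgroup order divides 48. Divisors: 1, 2, 3, 4, 6, 8, 12, 16, 24, 48.
Subgroups by order — order 1: 1; order 2: 3; order 3: 1; order 4: 7; order 6: 3; order 8: 3; order 12: 7; order 16: 1; order 24: 3; order 48: 1.
Total: 1 + 3 + 1 + 7 + 3 + 3 + 7 + 1 + 3 + 1 = 30.

30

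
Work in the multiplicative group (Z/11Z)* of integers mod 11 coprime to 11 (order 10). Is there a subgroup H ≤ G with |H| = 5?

5 | 10. A subgroup of order 5 is {1, 3, 4, 5, 9}.

Yes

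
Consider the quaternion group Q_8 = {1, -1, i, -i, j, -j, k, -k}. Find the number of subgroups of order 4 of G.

3

|G| = 8 and 4 | 8, so subgroups of order 4 are possible by Lagrange.
The subgroups of order 4 are: {1, -1, i, -i}; {1, -1, j, -j}; {1, -1, k, -k}.
So G has 3 subgroups of order 4.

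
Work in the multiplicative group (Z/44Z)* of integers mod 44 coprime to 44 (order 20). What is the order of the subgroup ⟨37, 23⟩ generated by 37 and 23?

|⟨37⟩| = 5 and |⟨23⟩| = 2, so |H| is a multiple of lcm(5, 2) = 10 and divides |G| = 20.
Closing under the operation: H = {1, 3, 5, 9, 15, 23, 25, 27, 31, 37}, so |H| = 10.

10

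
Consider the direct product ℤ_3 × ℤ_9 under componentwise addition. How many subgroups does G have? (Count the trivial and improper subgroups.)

|G| = 27, so by Lagrange every subgroup order divides 27. Divisors: 1, 3, 9, 27.
Subgroups by order — order 1: 1; order 3: 4; order 9: 4; order 27: 1.
Total: 1 + 4 + 4 + 1 = 10.

10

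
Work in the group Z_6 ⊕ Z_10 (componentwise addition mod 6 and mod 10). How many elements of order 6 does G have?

An element (a,b) has order lcm(ord(a), ord(b)); count pairs with lcm equal to 6.
Enumerating gives 6 such elements.

6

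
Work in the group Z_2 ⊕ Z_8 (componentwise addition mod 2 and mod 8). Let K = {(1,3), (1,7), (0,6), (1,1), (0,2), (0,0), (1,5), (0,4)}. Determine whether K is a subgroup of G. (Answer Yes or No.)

|K| = 8 divides |G| = 16, consistent with Lagrange.
K contains the identity, every element's inverse is in K, and K is closed under +: it is a subgroup.
In fact K = ⟨(1,5)⟩.

Yes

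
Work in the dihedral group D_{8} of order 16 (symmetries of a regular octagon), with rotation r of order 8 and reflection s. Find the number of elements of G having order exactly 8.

The elements of order 8 are: r, r^3, r^5, r^7.
That's 4.

4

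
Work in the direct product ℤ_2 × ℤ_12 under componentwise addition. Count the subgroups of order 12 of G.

|G| = 24 and 12 | 24, so subgroups of order 12 are possible by Lagrange.
The subgroups of order 12 are: {(0,0), (0,1), (0,2), (0,3), (0,4), (0,5), (0,6), (0,7), (0,8), (0,9), (0,10), (0,11)}; {(0,0), (0,2), (0,4), (0,6), (0,8), (0,10), (1,0), (1,2), (1,4), (1,6), (1,8), (1,10)}; {(0,0), (0,2), (0,4), (0,6), (0,8), (0,10), (1,1), (1,3), (1,5), (1,7), (1,9), (1,11)}.
So G has 3 subgroups of order 12.

3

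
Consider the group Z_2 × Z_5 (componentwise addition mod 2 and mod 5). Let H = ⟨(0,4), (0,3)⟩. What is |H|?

5

|⟨(0,4)⟩| = 5 and |⟨(0,3)⟩| = 5, so |H| is a multiple of lcm(5, 5) = 5 and divides |G| = 10.
Closing under the operation: H = {(0,0), (0,1), (0,2), (0,3), (0,4)}, so |H| = 5.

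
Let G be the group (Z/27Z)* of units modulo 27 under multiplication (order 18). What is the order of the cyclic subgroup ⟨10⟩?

Compute successive powers of 10 mod 27: 10, 19, 1; 10^3 ≡ 1 (mod 27).
So |⟨10⟩| = 3.

3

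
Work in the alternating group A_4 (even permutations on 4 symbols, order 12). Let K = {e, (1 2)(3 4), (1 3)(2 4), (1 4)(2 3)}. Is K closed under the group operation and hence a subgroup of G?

|K| = 4 divides |G| = 12, consistent with Lagrange.
K contains the identity, every element's inverse is in K, and K is closed under ∘: it is a subgroup.

Yes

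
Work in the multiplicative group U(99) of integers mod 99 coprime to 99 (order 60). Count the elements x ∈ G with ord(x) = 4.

0

No element of G has order 4 (even though 4 | 60).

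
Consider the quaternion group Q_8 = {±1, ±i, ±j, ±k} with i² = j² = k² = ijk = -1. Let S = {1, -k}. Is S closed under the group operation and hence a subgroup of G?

-k ∈ S but its inverse k ∉ S, so S is not a subgroup.

No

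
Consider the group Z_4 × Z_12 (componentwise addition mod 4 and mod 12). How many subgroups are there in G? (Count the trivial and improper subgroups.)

30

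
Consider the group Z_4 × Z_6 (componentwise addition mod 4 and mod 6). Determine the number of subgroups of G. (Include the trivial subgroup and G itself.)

16

|G| = 24, so by Lagrange every subgroup order divides 24. Divisors: 1, 2, 3, 4, 6, 8, 12, 24.
Subgroups by order — order 1: 1; order 2: 3; order 3: 1; order 4: 3; order 6: 3; order 8: 1; order 12: 3; order 24: 1.
Total: 1 + 3 + 1 + 3 + 3 + 1 + 3 + 1 = 16.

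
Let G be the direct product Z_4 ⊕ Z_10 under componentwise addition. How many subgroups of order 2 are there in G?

3

|G| = 40 and 2 | 40, so subgroups of order 2 are possible by Lagrange.
The subgroups of order 2 are: {(0,0), (0,5)}; {(0,0), (2,0)}; {(0,0), (2,5)}.
So G has 3 subgroups of order 2.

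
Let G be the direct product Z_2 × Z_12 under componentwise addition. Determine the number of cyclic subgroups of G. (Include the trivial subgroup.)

Each element a generates a cyclic subgroup ⟨a⟩; distinct elements may generate the same one (a cyclic group of order d has φ(d) generators).
Cyclic subgroups by order — order 1: 1; order 2: 3; order 3: 1; order 4: 2; order 6: 3; order 12: 2.
Total: 12.

12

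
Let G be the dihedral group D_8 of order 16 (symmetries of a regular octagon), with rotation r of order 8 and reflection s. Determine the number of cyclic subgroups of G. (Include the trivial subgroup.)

12

A cyclic subgroup of order d is generated by each of its φ(d) elements of order d, so the cyclic subgroups of order d number (#elements of order d)/φ(d).
Cyclic subgroups by order — order 1: 1; order 2: 9; order 4: 1; order 8: 1.
Total: 12.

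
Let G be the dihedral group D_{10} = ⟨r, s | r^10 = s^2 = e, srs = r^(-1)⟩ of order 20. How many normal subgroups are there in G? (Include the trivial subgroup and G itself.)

7

G has 22 subgroups. Checking conjugation-invariance by order — order 1: 1/1 normal; order 2: 1/11 normal; order 4: 0/5 normal; order 5: 1/1 normal; order 10: 3/3 normal; order 20: 1/1 normal.
Total normal subgroups: 7.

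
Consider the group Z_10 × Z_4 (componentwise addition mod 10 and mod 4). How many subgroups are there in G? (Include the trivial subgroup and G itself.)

16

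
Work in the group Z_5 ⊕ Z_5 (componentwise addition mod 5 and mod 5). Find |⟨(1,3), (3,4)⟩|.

5

|⟨(1,3)⟩| = 5 and |⟨(3,4)⟩| = 5, so |H| is a multiple of lcm(5, 5) = 5 and divides |G| = 25.
Closing under the operation: H = {(0,0), (1,3), (2,1), (3,4), (4,2)}, so |H| = 5.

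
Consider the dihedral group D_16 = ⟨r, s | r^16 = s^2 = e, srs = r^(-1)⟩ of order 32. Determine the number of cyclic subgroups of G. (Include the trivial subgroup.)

21

A cyclic subgroup of order d is generated by each of its φ(d) elements of order d, so the cyclic subgroups of order d number (#elements of order d)/φ(d).
Cyclic subgroups by order — order 1: 1; order 2: 17; order 4: 1; order 8: 1; order 16: 1.
Total: 21.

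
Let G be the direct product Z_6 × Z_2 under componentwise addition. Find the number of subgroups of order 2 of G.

|G| = 12 and 2 | 12, so subgroups of order 2 are possible by Lagrange.
The subgroups of order 2 are: {(0,0), (0,1)}; {(0,0), (3,0)}; {(0,0), (3,1)}.
So G has 3 subgroups of order 2.

3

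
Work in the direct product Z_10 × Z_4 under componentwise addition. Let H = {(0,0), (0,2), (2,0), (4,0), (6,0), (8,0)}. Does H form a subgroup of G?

No

|H| = 6 does not divide |G| = 40, so by Lagrange H is not a subgroup.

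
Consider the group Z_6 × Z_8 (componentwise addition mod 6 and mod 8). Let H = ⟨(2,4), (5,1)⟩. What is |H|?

|⟨(2,4)⟩| = 6 and |⟨(5,1)⟩| = 24, so |H| is a multiple of lcm(6, 24) = 24 and divides |G| = 48.
Closing under the operation: H = {(0,0), (0,2), (0,4), (0,6), (1,1), (1,3), (1,5), (1,7), (2,0), (2,2), (2,4), (2,6), (3,1), (3,3), (3,5), (3,7), (4,0), (4,2), (4,4), (4,6), (5,1), (5,3), (5,5), (5,7)}, so |H| = 24.

24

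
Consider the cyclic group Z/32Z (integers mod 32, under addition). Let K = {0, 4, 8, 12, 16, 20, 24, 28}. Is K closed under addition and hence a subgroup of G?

Yes

|K| = 8 divides |G| = 32, consistent with Lagrange.
K contains the identity, every element's inverse is in K, and K is closed under +: it is a subgroup.
In fact K = ⟨4⟩.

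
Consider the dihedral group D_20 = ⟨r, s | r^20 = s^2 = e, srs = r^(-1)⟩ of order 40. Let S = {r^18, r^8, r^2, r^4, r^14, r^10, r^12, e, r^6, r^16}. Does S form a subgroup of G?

|S| = 10 divides |G| = 40, consistent with Lagrange.
S contains the identity, every element's inverse is in S, and S is closed under ·: it is a subgroup.
In fact S = ⟨r^18⟩.

Yes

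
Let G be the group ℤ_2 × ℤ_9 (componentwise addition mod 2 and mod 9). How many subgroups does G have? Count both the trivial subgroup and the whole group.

6

|G| = 18, so by Lagrange every subgroup order divides 18. Divisors: 1, 2, 3, 6, 9, 18.
Subgroups by order — order 1: 1; order 2: 1; order 3: 1; order 6: 1; order 9: 1; order 18: 1.
Total: 1 + 1 + 1 + 1 + 1 + 1 = 6.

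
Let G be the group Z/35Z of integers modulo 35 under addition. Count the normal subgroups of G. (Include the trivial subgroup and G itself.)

4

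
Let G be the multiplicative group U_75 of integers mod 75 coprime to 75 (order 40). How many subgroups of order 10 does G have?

3

|G| = 40 and 10 | 40, so subgroups of order 10 are possible by Lagrange.
The subgroups of order 10 are: {1, 11, 16, 26, 31, 41, 46, 56, 61, 71}; {1, 14, 16, 29, 31, 44, 46, 59, 61, 74}; {1, 4, 16, 19, 31, 34, 46, 49, 61, 64}.
So G has 3 subgroups of order 10.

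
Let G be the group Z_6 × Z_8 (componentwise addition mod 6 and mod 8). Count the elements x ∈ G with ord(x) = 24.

16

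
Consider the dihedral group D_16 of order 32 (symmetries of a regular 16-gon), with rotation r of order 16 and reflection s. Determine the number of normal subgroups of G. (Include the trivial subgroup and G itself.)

8

G has 36 subgroups. Checking conjugation-invariance by order — order 1: 1/1 normal; order 2: 1/17 normal; order 4: 1/9 normal; order 8: 1/5 normal; order 16: 3/3 normal; order 32: 1/1 normal.
Total normal subgroups: 8.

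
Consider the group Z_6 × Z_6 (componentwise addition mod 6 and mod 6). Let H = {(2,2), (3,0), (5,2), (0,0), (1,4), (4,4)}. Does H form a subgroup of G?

Yes

|H| = 6 divides |G| = 36, consistent with Lagrange.
H contains the identity, every element's inverse is in H, and H is closed under +: it is a subgroup.
In fact H = ⟨(5,2)⟩.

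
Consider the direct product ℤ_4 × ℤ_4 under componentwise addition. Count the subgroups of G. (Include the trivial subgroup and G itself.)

15

|G| = 16, so by Lagrange every subgroup order divides 16. Divisors: 1, 2, 4, 8, 16.
Subgroups by order — order 1: 1; order 2: 3; order 4: 7; order 8: 3; order 16: 1.
Total: 1 + 3 + 7 + 3 + 1 = 15.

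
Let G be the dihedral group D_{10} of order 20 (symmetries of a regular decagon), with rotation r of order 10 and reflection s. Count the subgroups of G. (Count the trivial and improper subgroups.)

22

|G| = 20, so by Lagrange every subgroup order divides 20. Divisors: 1, 2, 4, 5, 10, 20.
Subgroups by order — order 1: 1; order 2: 11; order 4: 5; order 5: 1; order 10: 3; order 20: 1.
Total: 1 + 11 + 5 + 1 + 3 + 1 = 22.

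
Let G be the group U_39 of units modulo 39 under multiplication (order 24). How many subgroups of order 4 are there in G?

|G| = 24 and 4 | 24, so subgroups of order 4 are possible by Lagrange.
The subgroups of order 4 are: {1, 14, 25, 38}; {1, 25, 31, 34}; {1, 5, 8, 25}.
So G has 3 subgroups of order 4.

3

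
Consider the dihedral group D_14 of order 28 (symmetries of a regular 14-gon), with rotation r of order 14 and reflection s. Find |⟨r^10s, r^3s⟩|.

4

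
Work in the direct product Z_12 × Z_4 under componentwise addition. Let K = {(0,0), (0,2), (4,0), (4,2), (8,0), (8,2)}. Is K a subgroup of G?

Yes

|K| = 6 divides |G| = 48, consistent with Lagrange.
K contains the identity, every element's inverse is in K, and K is closed under +: it is a subgroup.
In fact K = ⟨(4,2)⟩.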